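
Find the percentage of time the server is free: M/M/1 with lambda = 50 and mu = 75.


Idle fraction = (1 - rho) * 100 = (1 - 50/75) * 100 = 33.3%

33.3%


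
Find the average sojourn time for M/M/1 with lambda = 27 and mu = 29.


W = 1/(mu - lambda) = 1/(29 - 27) = 0.5 hours

0.5 hours


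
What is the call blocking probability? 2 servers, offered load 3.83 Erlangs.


B(N,A) = (A^N/N!) / sum(A^k/k!, k=0..N) with N=2, A=3.83 = 0.6029

0.6029


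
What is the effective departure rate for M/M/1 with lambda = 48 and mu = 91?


For a stable queue (lambda < mu), throughput = lambda = 48 per hour

48 per hour


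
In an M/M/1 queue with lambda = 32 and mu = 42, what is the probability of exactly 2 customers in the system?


rho = 32/42; P(n) = (1-rho)*rho^n = (1-32/42)*(32/42)^2 = 0.1382

0.1382


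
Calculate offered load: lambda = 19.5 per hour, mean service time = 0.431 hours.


Offered load a = lambda * E[S] = 19.5 * 0.431 = 8.4 Erlangs

8.4 Erlangs


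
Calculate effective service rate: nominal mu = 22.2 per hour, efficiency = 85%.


Effective rate = mu * efficiency = 22.2 * 0.85 = 18.87 per hour

18.87 per hour


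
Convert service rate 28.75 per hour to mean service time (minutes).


Mean service time = 60/mu = 60/28.75 = 2.09 minutes

2.09 minutes


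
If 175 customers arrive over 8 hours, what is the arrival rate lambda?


lambda = total arrivals / time = 175 / 8 = 21.88 per hour

21.88 per hour


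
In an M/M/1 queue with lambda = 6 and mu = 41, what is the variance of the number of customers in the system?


rho = 6/41; Var(N) = rho/(1-rho)^2 = 0.2

0.2


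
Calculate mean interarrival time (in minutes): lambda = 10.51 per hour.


Mean interarrival time = 60/lambda = 60/10.51 = 5.71 minutes

5.71 minutes


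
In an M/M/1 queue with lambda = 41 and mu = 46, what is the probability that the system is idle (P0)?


P0 = 1 - rho = 1 - 41/46 = 0.1087

0.1087


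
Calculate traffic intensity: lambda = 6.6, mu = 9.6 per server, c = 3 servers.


rho = lambda / (c * mu) = 6.6 / (3 * 9.6) = 0.2292

0.2292


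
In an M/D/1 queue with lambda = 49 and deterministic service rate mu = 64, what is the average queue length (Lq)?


M/D/1: Lq = rho^2 / (2*(1-rho)) where rho = 49/64; Lq = 1.25

1.25


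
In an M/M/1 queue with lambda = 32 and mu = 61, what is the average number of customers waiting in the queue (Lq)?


rho = 32/61; Lq = rho^2/(1-rho) = 0.58

0.58


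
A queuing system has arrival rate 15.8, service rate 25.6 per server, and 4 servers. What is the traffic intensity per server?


rho = lambda / (c * mu) = 15.8 / (4 * 25.6) = 0.1543

0.1543


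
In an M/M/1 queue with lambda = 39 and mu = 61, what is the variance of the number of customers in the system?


rho = 39/61; Var(N) = rho/(1-rho)^2 = 4.92

4.92


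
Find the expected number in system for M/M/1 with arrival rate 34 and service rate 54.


rho = 34/54; L = rho/(1-rho) = 1.7

1.7


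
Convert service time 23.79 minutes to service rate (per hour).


mu = 60 / avg_service_time = 60 / 23.79 = 2.52 per hour

2.52 per hour


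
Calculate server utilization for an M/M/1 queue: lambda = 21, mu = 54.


rho = lambda/mu = 21/54 = 0.3889

0.3889


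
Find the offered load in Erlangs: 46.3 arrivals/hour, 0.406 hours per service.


Offered load a = lambda * E[S] = 46.3 * 0.406 = 18.8 Erlangs

18.8 Erlangs


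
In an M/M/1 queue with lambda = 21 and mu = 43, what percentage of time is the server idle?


Idle fraction = (1 - rho) * 100 = (1 - 21/43) * 100 = 51.2%

51.2%


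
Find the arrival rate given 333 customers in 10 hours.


lambda = total arrivals / time = 333 / 10 = 33.3 per hour

33.3 per hour


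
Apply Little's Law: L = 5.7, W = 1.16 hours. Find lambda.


lambda = L / W = 5.7 / 1.16 = 4.91 per hour

4.91 per hour


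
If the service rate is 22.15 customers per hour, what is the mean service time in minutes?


Mean service time = 60/mu = 60/22.15 = 2.71 minutes

2.71 minutes


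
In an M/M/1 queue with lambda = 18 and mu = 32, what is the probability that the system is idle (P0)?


P0 = 1 - rho = 1 - 18/32 = 0.4375

0.4375


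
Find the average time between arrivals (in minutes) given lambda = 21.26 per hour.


Mean interarrival time = 60/lambda = 60/21.26 = 2.82 minutes

2.82 minutes


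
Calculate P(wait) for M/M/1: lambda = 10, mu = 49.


P(wait) = rho = lambda/mu = 10/49 = 0.2041

0.2041


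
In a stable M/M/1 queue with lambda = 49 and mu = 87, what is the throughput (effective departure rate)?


For a stable queue (lambda < mu), throughput = lambda = 49 per hour

49 per hour


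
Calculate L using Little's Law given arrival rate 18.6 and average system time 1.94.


L = lambda * W = 18.6 * 1.94 = 36.08

36.08


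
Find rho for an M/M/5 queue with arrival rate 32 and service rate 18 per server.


rho = lambda/(c*mu) = 32/(5*18) = 0.3556

0.3556


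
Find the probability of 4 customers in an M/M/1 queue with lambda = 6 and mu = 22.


rho = 6/22; P(n) = (1-rho)*rho^n = (1-6/22)*(6/22)^4 = 0.004

0.004


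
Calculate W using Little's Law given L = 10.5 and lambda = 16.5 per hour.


W = L / lambda = 10.5 / 16.5 = 0.6364 hours

0.6364 hours


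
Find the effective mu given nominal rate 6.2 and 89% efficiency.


Effective rate = mu * efficiency = 6.2 * 0.89 = 5.52 per hour

5.52 per hour


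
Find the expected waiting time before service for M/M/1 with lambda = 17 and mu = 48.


rho = 17/48; Wq = rho/(mu - lambda) = 0.0114 hours

0.0114 hours


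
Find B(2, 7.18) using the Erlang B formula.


B(N,A) = (A^N/N!) / sum(A^k/k!, k=0..N) with N=2, A=7.18 = 0.7591

0.7591


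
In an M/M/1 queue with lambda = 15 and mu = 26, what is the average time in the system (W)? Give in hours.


W = 1/(mu - lambda) = 1/(26 - 15) = 0.0909 hours

0.0909 hours


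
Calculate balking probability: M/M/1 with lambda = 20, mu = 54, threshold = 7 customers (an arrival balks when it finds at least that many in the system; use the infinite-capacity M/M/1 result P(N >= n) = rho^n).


P(N >= 7) = rho^7 = (20/54)^7 = 0.001

0.001


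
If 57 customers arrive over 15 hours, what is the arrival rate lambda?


lambda = total arrivals / time = 57 / 15 = 3.8 per hour

3.8 per hour


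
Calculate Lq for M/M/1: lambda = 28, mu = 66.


rho = 28/66; Lq = rho^2/(1-rho) = 0.31

0.31


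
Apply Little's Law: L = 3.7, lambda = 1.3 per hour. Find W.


W = L / lambda = 3.7 / 1.3 = 2.8462 hours

2.8462 hours


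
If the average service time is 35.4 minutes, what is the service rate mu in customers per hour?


mu = 60 / avg_service_time = 60 / 35.4 = 1.69 per hour

1.69 per hour


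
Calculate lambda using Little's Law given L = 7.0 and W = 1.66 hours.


lambda = L / W = 7.0 / 1.66 = 4.22 per hour

4.22 per hour


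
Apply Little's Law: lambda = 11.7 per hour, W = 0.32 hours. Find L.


L = lambda * W = 11.7 * 0.32 = 3.74

3.74


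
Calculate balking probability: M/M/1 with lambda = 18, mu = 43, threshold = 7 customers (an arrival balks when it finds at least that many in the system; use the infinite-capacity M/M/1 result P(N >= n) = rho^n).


P(N >= 7) = rho^7 = (18/43)^7 = 0.0023

0.0023


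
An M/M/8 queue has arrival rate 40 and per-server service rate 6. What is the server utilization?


rho = lambda/(c*mu) = 40/(8*6) = 0.8333

0.8333


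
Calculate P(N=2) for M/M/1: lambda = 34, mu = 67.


rho = 34/67; P(n) = (1-rho)*rho^n = (1-34/67)*(34/67)^2 = 0.1268

0.1268


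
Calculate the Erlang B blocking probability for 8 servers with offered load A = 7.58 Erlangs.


B(N,A) = (A^N/N!) / sum(A^k/k!, k=0..N) with N=8, A=7.58 = 0.212

0.212


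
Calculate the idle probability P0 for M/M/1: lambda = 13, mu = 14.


P0 = 1 - rho = 1 - 13/14 = 0.0714

0.0714


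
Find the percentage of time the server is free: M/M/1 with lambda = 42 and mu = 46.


Idle fraction = (1 - rho) * 100 = (1 - 42/46) * 100 = 8.7%

8.7%


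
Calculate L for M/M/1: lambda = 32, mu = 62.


rho = 32/62; L = rho/(1-rho) = 1.07

1.07


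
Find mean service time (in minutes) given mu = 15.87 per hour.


Mean service time = 60/mu = 60/15.87 = 3.78 minutes

3.78 minutes


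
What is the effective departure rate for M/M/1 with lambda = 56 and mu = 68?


For a stable queue (lambda < mu), throughput = lambda = 56 per hour

56 per hour


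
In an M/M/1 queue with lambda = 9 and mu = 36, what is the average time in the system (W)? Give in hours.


W = 1/(mu - lambda) = 1/(36 - 9) = 0.037 hours

0.037 hours


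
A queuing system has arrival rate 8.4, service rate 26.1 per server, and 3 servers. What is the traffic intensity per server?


rho = lambda / (c * mu) = 8.4 / (3 * 26.1) = 0.1073

0.1073


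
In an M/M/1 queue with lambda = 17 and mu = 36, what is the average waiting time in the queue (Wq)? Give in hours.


rho = 17/36; Wq = rho/(mu - lambda) = 0.0249 hours

0.0249 hours


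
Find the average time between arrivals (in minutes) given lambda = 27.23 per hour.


Mean interarrival time = 60/lambda = 60/27.23 = 2.2 minutes

2.2 minutes


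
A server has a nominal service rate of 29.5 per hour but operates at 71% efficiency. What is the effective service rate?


Effective rate = mu * efficiency = 29.5 * 0.71 = 20.95 per hour

20.95 per hour


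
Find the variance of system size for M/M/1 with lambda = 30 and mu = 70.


rho = 30/70; Var(N) = rho/(1-rho)^2 = 1.31

1.31


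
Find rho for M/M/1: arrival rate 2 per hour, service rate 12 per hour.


rho = lambda/mu = 2/12 = 0.1667

0.1667


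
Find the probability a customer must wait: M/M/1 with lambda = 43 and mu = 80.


P(wait) = rho = lambda/mu = 43/80 = 0.5375

0.5375


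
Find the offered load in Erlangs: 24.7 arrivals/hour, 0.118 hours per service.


Offered load a = lambda * E[S] = 24.7 * 0.118 = 2.91 Erlangs

2.91 Erlangs


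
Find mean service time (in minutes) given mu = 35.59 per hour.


Mean service time = 60/mu = 60/35.59 = 1.69 minutes

1.69 minutes


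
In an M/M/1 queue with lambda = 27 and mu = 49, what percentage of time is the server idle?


Idle fraction = (1 - rho) * 100 = (1 - 27/49) * 100 = 44.9%

44.9%


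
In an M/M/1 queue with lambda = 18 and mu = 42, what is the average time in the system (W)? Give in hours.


W = 1/(mu - lambda) = 1/(42 - 18) = 0.0417 hours

0.0417 hours


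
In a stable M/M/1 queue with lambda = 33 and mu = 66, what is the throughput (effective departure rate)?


For a stable queue (lambda < mu), throughput = lambda = 33 per hour

33 per hour


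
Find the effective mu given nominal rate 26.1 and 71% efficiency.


Effective rate = mu * efficiency = 26.1 * 0.71 = 18.53 per hour

18.53 per hour


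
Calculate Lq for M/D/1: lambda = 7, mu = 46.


M/D/1: Lq = rho^2 / (2*(1-rho)) where rho = 7/46; Lq = 0.01

0.01


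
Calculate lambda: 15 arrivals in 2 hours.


lambda = total arrivals / time = 15 / 2 = 7.5 per hour

7.5 per hour


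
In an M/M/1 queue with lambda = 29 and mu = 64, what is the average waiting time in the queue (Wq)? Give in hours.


rho = 29/64; Wq = rho/(mu - lambda) = 0.0129 hours

0.0129 hours


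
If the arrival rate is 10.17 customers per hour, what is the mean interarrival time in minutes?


Mean interarrival time = 60/lambda = 60/10.17 = 5.9 minutes

5.9 minutes


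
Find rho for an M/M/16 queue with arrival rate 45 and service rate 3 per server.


rho = lambda/(c*mu) = 45/(16*3) = 0.9375

0.9375


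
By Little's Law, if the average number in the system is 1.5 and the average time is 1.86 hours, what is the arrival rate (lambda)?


lambda = L / W = 1.5 / 1.86 = 0.81 per hour

0.81 per hour


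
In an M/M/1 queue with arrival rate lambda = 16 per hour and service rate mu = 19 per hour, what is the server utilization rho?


rho = lambda/mu = 16/19 = 0.8421

0.8421


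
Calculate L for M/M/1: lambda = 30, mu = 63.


rho = 30/63; L = rho/(1-rho) = 0.91

0.91


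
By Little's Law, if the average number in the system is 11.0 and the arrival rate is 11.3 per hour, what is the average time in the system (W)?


W = L / lambda = 11.0 / 11.3 = 0.9735 hours

0.9735 hours


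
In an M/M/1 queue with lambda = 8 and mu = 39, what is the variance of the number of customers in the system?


rho = 8/39; Var(N) = rho/(1-rho)^2 = 0.32

0.32


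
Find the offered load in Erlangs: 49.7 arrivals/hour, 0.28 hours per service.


Offered load a = lambda * E[S] = 49.7 * 0.28 = 13.92 Erlangs

13.92 Erlangs


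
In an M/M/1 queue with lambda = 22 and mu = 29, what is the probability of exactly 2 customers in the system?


rho = 22/29; P(n) = (1-rho)*rho^n = (1-22/29)*(22/29)^2 = 0.1389

0.1389


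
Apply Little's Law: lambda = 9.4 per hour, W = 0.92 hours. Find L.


L = lambda * W = 9.4 * 0.92 = 8.65

8.65


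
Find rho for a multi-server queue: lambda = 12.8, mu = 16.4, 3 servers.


rho = lambda / (c * mu) = 12.8 / (3 * 16.4) = 0.2602

0.2602


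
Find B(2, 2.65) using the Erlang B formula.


B(N,A) = (A^N/N!) / sum(A^k/k!, k=0..N) with N=2, A=2.65 = 0.4903

0.4903


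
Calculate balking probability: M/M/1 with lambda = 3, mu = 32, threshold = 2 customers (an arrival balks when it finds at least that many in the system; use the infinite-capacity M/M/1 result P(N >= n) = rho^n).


P(N >= 2) = rho^2 = (3/32)^2 = 0.0088

0.0088


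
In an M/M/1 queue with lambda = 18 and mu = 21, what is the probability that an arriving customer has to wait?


P(wait) = rho = lambda/mu = 18/21 = 0.8571

0.8571


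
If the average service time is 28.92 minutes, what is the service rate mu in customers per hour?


mu = 60 / avg_service_time = 60 / 28.92 = 2.07 per hour

2.07 per hour


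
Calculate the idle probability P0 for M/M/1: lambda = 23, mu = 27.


P0 = 1 - rho = 1 - 23/27 = 0.1481

0.1481


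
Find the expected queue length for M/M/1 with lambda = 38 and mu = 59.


rho = 38/59; Lq = rho^2/(1-rho) = 1.17

1.17


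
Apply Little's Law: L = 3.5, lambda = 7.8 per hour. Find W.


W = L / lambda = 3.5 / 7.8 = 0.4487 hours

0.4487 hours


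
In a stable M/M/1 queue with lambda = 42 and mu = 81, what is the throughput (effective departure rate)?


For a stable queue (lambda < mu), throughput = lambda = 42 per hour

42 per hour


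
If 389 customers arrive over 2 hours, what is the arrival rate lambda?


lambda = total arrivals / time = 389 / 2 = 194.5 per hour

194.5 per hour


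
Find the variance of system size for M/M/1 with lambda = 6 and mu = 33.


rho = 6/33; Var(N) = rho/(1-rho)^2 = 0.27

0.27


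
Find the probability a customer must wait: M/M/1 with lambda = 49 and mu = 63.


P(wait) = rho = lambda/mu = 49/63 = 0.7778

0.7778


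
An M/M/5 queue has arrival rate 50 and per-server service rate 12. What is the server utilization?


rho = lambda/(c*mu) = 50/(5*12) = 0.8333

0.8333


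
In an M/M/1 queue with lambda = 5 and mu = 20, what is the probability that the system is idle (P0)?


P0 = 1 - rho = 1 - 5/20 = 0.75

0.75


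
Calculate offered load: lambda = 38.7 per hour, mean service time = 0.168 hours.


Offered load a = lambda * E[S] = 38.7 * 0.168 = 6.5 Erlangs

6.5 Erlangs


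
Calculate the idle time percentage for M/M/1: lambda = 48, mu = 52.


Idle fraction = (1 - rho) * 100 = (1 - 48/52) * 100 = 7.7%

7.7%


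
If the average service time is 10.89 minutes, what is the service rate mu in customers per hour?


mu = 60 / avg_service_time = 60 / 10.89 = 5.51 per hour

5.51 per hour


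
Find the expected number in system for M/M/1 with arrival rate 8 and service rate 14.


rho = 8/14; L = rho/(1-rho) = 1.33

1.33


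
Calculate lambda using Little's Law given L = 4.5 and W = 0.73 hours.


lambda = L / W = 4.5 / 0.73 = 6.16 per hour

6.16 per hour


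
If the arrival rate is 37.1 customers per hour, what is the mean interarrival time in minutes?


Mean interarrival time = 60/lambda = 60/37.1 = 1.62 minutes

1.62 minutes


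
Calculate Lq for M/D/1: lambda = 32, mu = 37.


M/D/1: Lq = rho^2 / (2*(1-rho)) where rho = 32/37; Lq = 2.77

2.77


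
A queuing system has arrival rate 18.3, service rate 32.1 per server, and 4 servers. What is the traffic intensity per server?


rho = lambda / (c * mu) = 18.3 / (4 * 32.1) = 0.1425

0.1425


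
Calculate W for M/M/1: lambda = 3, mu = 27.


W = 1/(mu - lambda) = 1/(27 - 3) = 0.0417 hours

0.0417 hours


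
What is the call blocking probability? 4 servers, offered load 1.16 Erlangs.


B(N,A) = (A^N/N!) / sum(A^k/k!, k=0..N) with N=4, A=1.16 = 0.0238

0.0238


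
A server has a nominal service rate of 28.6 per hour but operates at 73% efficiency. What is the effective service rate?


Effective rate = mu * efficiency = 28.6 * 0.73 = 20.88 per hour

20.88 per hour


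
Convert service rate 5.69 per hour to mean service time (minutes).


Mean service time = 60/mu = 60/5.69 = 10.54 minutes

10.54 minutes


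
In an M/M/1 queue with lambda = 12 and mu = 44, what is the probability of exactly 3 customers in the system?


rho = 12/44; P(n) = (1-rho)*rho^n = (1-12/44)*(12/44)^3 = 0.0148

0.0148


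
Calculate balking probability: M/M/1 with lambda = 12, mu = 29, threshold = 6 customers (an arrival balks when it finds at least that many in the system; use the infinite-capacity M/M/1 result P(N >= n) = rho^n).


P(N >= 6) = rho^6 = (12/29)^6 = 0.005

0.005


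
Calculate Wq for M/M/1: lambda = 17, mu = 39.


rho = 17/39; Wq = rho/(mu - lambda) = 0.0198 hours

0.0198 hours


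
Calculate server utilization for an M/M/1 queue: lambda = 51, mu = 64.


rho = lambda/mu = 51/64 = 0.7969

0.7969


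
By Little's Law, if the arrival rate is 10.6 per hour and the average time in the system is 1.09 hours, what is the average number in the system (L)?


L = lambda * W = 10.6 * 1.09 = 11.55

11.55


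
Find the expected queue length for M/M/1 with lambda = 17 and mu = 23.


rho = 17/23; Lq = rho^2/(1-rho) = 2.09

2.09


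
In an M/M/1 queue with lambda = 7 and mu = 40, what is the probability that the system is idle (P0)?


P0 = 1 - rho = 1 - 7/40 = 0.825

0.825


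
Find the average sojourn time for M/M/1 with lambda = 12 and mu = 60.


W = 1/(mu - lambda) = 1/(60 - 12) = 0.0208 hours

0.0208 hours


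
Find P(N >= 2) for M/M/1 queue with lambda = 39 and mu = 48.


P(N >= 2) = rho^2 = (39/48)^2 = 0.6602

0.6602


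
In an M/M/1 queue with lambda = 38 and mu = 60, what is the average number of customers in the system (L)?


rho = 38/60; L = rho/(1-rho) = 1.73

1.73


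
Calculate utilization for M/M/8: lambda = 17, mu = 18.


rho = lambda/(c*mu) = 17/(8*18) = 0.1181

0.1181


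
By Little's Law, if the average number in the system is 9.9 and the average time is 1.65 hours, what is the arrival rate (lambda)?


lambda = L / W = 9.9 / 1.65 = 6.0 per hour

6.0 per hour


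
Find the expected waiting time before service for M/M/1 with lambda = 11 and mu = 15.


rho = 11/15; Wq = rho/(mu - lambda) = 0.1833 hours

0.1833 hours


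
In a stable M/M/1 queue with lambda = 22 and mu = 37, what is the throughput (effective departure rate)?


For a stable queue (lambda < mu), throughput = lambda = 22 per hour

22 per hour


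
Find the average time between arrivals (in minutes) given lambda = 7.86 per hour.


Mean interarrival time = 60/lambda = 60/7.86 = 7.63 minutes

7.63 minutes


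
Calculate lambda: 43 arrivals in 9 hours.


lambda = total arrivals / time = 43 / 9 = 4.78 per hour

4.78 per hour


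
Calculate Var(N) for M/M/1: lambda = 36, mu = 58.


rho = 36/58; Var(N) = rho/(1-rho)^2 = 4.31

4.31


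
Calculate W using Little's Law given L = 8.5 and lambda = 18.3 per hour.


W = L / lambda = 8.5 / 18.3 = 0.4645 hours

0.4645 hours


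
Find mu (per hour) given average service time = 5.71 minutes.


mu = 60 / avg_service_time = 60 / 5.71 = 10.51 per hour

10.51 per hour


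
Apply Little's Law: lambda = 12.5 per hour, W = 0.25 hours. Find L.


L = lambda * W = 12.5 * 0.25 = 3.13

3.13


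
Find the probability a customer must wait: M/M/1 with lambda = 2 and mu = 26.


P(wait) = rho = lambda/mu = 2/26 = 0.0769

0.0769


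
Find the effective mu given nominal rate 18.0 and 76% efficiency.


Effective rate = mu * efficiency = 18.0 * 0.76 = 13.68 per hour

13.68 per hour


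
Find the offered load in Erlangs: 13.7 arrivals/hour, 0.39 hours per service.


Offered load a = lambda * E[S] = 13.7 * 0.39 = 5.34 Erlangs

5.34 Erlangs


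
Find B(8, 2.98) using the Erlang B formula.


B(N,A) = (A^N/N!) / sum(A^k/k!, k=0..N) with N=8, A=2.98 = 0.0079

0.0079


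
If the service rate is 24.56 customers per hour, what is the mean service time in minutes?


Mean service time = 60/mu = 60/24.56 = 2.44 minutes

2.44 minutes


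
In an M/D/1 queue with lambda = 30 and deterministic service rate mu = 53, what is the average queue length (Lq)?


M/D/1: Lq = rho^2 / (2*(1-rho)) where rho = 30/53; Lq = 0.37

0.37


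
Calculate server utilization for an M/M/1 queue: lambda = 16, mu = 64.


rho = lambda/mu = 16/64 = 0.25

0.25


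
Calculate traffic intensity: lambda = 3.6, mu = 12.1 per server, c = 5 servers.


rho = lambda / (c * mu) = 3.6 / (5 * 12.1) = 0.0595

0.0595


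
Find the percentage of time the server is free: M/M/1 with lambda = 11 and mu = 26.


Idle fraction = (1 - rho) * 100 = (1 - 11/26) * 100 = 57.7%

57.7%


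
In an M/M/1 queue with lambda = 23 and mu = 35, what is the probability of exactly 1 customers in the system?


rho = 23/35; P(n) = (1-rho)*rho^n = (1-23/35)*(23/35)^1 = 0.2253

0.2253


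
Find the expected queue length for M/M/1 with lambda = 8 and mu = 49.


rho = 8/49; Lq = rho^2/(1-rho) = 0.03

0.03


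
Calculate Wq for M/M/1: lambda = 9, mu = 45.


rho = 9/45; Wq = rho/(mu - lambda) = 0.0056 hours

0.0056 hours


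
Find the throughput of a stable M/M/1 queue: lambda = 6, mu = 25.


For a stable queue (lambda < mu), throughput = lambda = 6 per hour

6 per hour


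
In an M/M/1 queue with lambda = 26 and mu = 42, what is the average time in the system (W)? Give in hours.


W = 1/(mu - lambda) = 1/(42 - 26) = 0.0625 hours

0.0625 hours


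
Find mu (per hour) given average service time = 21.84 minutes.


mu = 60 / avg_service_time = 60 / 21.84 = 2.75 per hour

2.75 per hour


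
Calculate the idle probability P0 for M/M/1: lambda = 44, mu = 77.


P0 = 1 - rho = 1 - 44/77 = 0.4286

0.4286


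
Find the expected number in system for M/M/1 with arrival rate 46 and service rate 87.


rho = 46/87; L = rho/(1-rho) = 1.12

1.12


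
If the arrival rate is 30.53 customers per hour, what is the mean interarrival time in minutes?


Mean interarrival time = 60/lambda = 60/30.53 = 1.97 minutes

1.97 minutes


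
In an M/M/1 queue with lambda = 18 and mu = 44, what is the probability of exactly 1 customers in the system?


rho = 18/44; P(n) = (1-rho)*rho^n = (1-18/44)*(18/44)^1 = 0.2417

0.2417


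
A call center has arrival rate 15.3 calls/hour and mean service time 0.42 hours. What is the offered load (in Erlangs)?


Offered load a = lambda * E[S] = 15.3 * 0.42 = 6.43 Erlangs

6.43 Erlangs


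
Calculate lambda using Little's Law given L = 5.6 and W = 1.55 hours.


lambda = L / W = 5.6 / 1.55 = 3.61 per hour

3.61 per hour


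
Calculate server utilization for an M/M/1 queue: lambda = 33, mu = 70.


rho = lambda/mu = 33/70 = 0.4714

0.4714


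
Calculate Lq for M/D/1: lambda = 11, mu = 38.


M/D/1: Lq = rho^2 / (2*(1-rho)) where rho = 11/38; Lq = 0.06

0.06


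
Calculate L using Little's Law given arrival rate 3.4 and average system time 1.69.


L = lambda * W = 3.4 * 1.69 = 5.75

5.75


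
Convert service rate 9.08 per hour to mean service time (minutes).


Mean service time = 60/mu = 60/9.08 = 6.61 minutes

6.61 minutes


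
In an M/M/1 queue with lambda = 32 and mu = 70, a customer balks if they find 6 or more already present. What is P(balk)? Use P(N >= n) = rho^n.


P(N >= 6) = rho^6 = (32/70)^6 = 0.0091

0.0091


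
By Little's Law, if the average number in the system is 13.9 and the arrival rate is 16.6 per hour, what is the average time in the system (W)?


W = L / lambda = 13.9 / 16.6 = 0.8373 hours

0.8373 hours


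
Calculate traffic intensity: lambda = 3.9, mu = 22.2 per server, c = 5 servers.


rho = lambda / (c * mu) = 3.9 / (5 * 22.2) = 0.0351

0.0351


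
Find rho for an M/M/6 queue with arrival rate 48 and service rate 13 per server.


rho = lambda/(c*mu) = 48/(6*13) = 0.6154

0.6154


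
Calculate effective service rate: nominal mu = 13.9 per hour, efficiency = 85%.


Effective rate = mu * efficiency = 13.9 * 0.85 = 11.82 per hour

11.82 per hour


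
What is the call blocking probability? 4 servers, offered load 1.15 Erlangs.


B(N,A) = (A^N/N!) / sum(A^k/k!, k=0..N) with N=4, A=1.15 = 0.0232

0.0232


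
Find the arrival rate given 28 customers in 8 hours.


lambda = total arrivals / time = 28 / 8 = 3.5 per hour

3.5 per hour


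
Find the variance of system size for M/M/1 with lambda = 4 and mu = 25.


rho = 4/25; Var(N) = rho/(1-rho)^2 = 0.23

0.23


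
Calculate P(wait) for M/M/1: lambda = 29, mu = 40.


P(wait) = rho = lambda/mu = 29/40 = 0.725

0.725


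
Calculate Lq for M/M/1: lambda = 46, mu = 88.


rho = 46/88; Lq = rho^2/(1-rho) = 0.57

0.57


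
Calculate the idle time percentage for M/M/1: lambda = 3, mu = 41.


Idle fraction = (1 - rho) * 100 = (1 - 3/41) * 100 = 92.7%

92.7%


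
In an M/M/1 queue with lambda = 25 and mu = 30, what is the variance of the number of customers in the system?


rho = 25/30; Var(N) = rho/(1-rho)^2 = 30.0

30.0


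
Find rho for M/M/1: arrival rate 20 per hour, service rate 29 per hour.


rho = lambda/mu = 20/29 = 0.6897

0.6897


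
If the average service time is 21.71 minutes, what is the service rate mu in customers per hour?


mu = 60 / avg_service_time = 60 / 21.71 = 2.76 per hour

2.76 per hour


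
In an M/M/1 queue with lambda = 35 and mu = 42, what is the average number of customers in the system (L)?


rho = 35/42; L = rho/(1-rho) = 5.0

5.0


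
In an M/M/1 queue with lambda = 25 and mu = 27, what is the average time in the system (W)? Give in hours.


W = 1/(mu - lambda) = 1/(27 - 25) = 0.5 hours

0.5 hours


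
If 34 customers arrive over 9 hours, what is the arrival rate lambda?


lambda = total arrivals / time = 34 / 9 = 3.78 per hour

3.78 per hour


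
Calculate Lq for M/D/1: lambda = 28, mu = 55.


M/D/1: Lq = rho^2 / (2*(1-rho)) where rho = 28/55; Lq = 0.26

0.26


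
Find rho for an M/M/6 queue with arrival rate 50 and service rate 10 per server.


rho = lambda/(c*mu) = 50/(6*10) = 0.8333

0.8333


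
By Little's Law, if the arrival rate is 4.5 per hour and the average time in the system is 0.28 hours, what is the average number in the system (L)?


L = lambda * W = 4.5 * 0.28 = 1.26

1.26


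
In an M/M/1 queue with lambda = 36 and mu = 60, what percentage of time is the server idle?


Idle fraction = (1 - rho) * 100 = (1 - 36/60) * 100 = 40.0%

40.0%


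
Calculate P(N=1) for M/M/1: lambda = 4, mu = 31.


rho = 4/31; P(n) = (1-rho)*rho^n = (1-4/31)*(4/31)^1 = 0.1124

0.1124


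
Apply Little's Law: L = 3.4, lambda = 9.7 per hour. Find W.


W = L / lambda = 3.4 / 9.7 = 0.3505 hours

0.3505 hours


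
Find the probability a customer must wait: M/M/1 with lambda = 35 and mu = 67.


P(wait) = rho = lambda/mu = 35/67 = 0.5224

0.5224


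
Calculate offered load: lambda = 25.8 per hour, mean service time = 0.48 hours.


Offered load a = lambda * E[S] = 25.8 * 0.48 = 12.38 Erlangs

12.38 Erlangs


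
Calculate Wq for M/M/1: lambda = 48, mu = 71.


rho = 48/71; Wq = rho/(mu - lambda) = 0.0294 hours

0.0294 hours


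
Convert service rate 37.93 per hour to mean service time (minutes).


Mean service time = 60/mu = 60/37.93 = 1.58 minutes

1.58 minutes


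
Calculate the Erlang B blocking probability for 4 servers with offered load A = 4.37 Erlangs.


B(N,A) = (A^N/N!) / sum(A^k/k!, k=0..N) with N=4, A=4.37 = 0.3452

0.3452


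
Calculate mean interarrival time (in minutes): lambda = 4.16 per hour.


Mean interarrival time = 60/lambda = 60/4.16 = 14.42 minutes

14.42 minutes


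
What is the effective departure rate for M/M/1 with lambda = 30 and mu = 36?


For a stable queue (lambda < mu), throughput = lambda = 30 per hour

30 per hour


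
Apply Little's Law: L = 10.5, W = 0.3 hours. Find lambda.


lambda = L / W = 10.5 / 0.3 = 35.0 per hour

35.0 per hour


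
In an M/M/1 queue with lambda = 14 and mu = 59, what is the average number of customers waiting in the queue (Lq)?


rho = 14/59; Lq = rho^2/(1-rho) = 0.07

0.07


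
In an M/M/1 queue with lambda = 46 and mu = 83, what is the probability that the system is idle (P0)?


P0 = 1 - rho = 1 - 46/83 = 0.4458

0.4458


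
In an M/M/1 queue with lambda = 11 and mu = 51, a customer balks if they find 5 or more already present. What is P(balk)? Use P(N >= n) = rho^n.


P(N >= 5) = rho^5 = (11/51)^5 = 0.0005

0.0005


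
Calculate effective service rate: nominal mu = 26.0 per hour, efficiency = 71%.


Effective rate = mu * efficiency = 26.0 * 0.71 = 18.46 per hour

18.46 per hour


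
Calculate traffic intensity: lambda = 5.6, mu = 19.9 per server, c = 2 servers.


rho = lambda / (c * mu) = 5.6 / (2 * 19.9) = 0.1407

0.1407


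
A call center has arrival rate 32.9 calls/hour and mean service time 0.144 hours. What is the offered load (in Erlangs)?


Offered load a = lambda * E[S] = 32.9 * 0.144 = 4.74 Erlangs

4.74 Erlangs


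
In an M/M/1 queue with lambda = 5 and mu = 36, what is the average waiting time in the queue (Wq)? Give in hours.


rho = 5/36; Wq = rho/(mu - lambda) = 0.0045 hours

0.0045 hours


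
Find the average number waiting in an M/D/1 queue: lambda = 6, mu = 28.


M/D/1: Lq = rho^2 / (2*(1-rho)) where rho = 6/28; Lq = 0.03

0.03


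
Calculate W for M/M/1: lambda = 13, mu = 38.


W = 1/(mu - lambda) = 1/(38 - 13) = 0.04 hours

0.04 hours


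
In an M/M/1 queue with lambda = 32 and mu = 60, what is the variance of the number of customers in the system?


rho = 32/60; Var(N) = rho/(1-rho)^2 = 2.45

2.45


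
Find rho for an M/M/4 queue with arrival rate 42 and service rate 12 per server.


rho = lambda/(c*mu) = 42/(4*12) = 0.875

0.875


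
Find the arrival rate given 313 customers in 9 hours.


lambda = total arrivals / time = 313 / 9 = 34.78 per hour

34.78 per hour


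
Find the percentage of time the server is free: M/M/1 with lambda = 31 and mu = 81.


Idle fraction = (1 - rho) * 100 = (1 - 31/81) * 100 = 61.7%

61.7%


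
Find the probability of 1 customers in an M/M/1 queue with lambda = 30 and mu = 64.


rho = 30/64; P(n) = (1-rho)*rho^n = (1-30/64)*(30/64)^1 = 0.249

0.249


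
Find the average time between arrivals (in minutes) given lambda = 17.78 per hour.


Mean interarrival time = 60/lambda = 60/17.78 = 3.37 minutes

3.37 minutes


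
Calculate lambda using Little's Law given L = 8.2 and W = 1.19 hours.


lambda = L / W = 8.2 / 1.19 = 6.89 per hour

6.89 per hour


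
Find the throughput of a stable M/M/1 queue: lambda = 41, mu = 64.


For a stable queue (lambda < mu), throughput = lambda = 41 per hour

41 per hour


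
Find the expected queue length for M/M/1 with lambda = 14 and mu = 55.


rho = 14/55; Lq = rho^2/(1-rho) = 0.09

0.09


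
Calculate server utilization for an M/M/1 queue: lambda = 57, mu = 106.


rho = lambda/mu = 57/106 = 0.5377

0.5377


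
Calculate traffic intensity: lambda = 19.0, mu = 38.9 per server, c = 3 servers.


rho = lambda / (c * mu) = 19.0 / (3 * 38.9) = 0.1628

0.1628


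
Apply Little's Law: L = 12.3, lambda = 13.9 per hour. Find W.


W = L / lambda = 12.3 / 13.9 = 0.8849 hours

0.8849 hours


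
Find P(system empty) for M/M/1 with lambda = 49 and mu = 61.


P0 = 1 - rho = 1 - 49/61 = 0.1967

0.1967


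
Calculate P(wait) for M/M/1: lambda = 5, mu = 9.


P(wait) = rho = lambda/mu = 5/9 = 0.5556

0.5556


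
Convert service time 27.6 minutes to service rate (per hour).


mu = 60 / avg_service_time = 60 / 27.6 = 2.17 per hour

2.17 per hour


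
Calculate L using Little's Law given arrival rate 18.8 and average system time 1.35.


L = lambda * W = 18.8 * 1.35 = 25.38

25.38


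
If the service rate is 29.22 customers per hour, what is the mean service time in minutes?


Mean service time = 60/mu = 60/29.22 = 2.05 minutes

2.05 minutes


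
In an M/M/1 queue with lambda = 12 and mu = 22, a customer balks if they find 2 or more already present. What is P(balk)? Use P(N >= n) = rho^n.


P(N >= 2) = rho^2 = (12/22)^2 = 0.2975

0.2975


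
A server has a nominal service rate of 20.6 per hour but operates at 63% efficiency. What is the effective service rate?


Effective rate = mu * efficiency = 20.6 * 0.63 = 12.98 per hour

12.98 per hour


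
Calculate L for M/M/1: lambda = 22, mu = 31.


rho = 22/31; L = rho/(1-rho) = 2.44

2.44


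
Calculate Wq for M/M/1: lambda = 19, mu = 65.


rho = 19/65; Wq = rho/(mu - lambda) = 0.0064 hours

0.0064 hours


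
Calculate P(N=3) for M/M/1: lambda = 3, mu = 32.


rho = 3/32; P(n) = (1-rho)*rho^n = (1-3/32)*(3/32)^3 = 0.0007

0.0007


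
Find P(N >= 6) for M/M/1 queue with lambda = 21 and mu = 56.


P(N >= 6) = rho^6 = (21/56)^6 = 0.0028

0.0028


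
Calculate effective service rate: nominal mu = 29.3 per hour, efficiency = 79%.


Effective rate = mu * efficiency = 29.3 * 0.79 = 23.15 per hour

23.15 per hour


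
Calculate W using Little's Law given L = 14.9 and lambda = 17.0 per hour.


W = L / lambda = 14.9 / 17.0 = 0.8765 hours

0.8765 hours


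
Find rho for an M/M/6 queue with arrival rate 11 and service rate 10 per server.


rho = lambda/(c*mu) = 11/(6*10) = 0.1833

0.1833


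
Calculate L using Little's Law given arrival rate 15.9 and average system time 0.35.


L = lambda * W = 15.9 * 0.35 = 5.57

5.57


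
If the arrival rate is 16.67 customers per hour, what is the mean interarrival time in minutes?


Mean interarrival time = 60/lambda = 60/16.67 = 3.6 minutes

3.6 minutes


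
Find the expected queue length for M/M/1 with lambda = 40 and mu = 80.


rho = 40/80; Lq = rho^2/(1-rho) = 0.5

0.5


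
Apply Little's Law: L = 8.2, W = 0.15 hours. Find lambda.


lambda = L / W = 8.2 / 0.15 = 54.67 per hour

54.67 per hour


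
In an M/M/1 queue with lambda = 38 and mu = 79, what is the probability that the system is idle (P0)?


P0 = 1 - rho = 1 - 38/79 = 0.519

0.519


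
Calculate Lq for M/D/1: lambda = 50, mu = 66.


M/D/1: Lq = rho^2 / (2*(1-rho)) where rho = 50/66; Lq = 1.18

1.18


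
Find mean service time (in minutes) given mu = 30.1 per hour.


Mean service time = 60/mu = 60/30.1 = 1.99 minutes

1.99 minutes


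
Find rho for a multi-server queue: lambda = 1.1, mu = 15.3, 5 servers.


rho = lambda / (c * mu) = 1.1 / (5 * 15.3) = 0.0144

0.0144


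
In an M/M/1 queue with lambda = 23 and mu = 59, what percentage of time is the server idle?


Idle fraction = (1 - rho) * 100 = (1 - 23/59) * 100 = 61.0%

61.0%


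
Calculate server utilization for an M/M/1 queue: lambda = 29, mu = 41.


rho = lambda/mu = 29/41 = 0.7073

0.7073


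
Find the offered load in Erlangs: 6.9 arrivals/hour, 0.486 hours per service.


Offered load a = lambda * E[S] = 6.9 * 0.486 = 3.35 Erlangs

3.35 Erlangs


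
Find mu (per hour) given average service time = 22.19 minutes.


mu = 60 / avg_service_time = 60 / 22.19 = 2.7 per hour

2.7 per hour


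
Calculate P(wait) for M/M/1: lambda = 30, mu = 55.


P(wait) = rho = lambda/mu = 30/55 = 0.5455

0.5455


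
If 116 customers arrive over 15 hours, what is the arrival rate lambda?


lambda = total arrivals / time = 116 / 15 = 7.73 per hour

7.73 per hour


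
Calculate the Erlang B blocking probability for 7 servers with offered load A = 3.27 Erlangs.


B(N,A) = (A^N/N!) / sum(A^k/k!, k=0..N) with N=7, A=3.27 = 0.0307

0.0307


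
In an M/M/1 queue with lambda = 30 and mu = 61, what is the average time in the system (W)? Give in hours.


W = 1/(mu - lambda) = 1/(61 - 30) = 0.0323 hours

0.0323 hours


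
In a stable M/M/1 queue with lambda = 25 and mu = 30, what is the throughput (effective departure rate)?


For a stable queue (lambda < mu), throughput = lambda = 25 per hour

25 per hour


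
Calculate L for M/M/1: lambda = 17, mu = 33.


rho = 17/33; L = rho/(1-rho) = 1.06

1.06


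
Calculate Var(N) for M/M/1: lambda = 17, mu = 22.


rho = 17/22; Var(N) = rho/(1-rho)^2 = 14.96

14.96


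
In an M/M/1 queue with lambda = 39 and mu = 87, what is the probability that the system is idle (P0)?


P0 = 1 - rho = 1 - 39/87 = 0.5517

0.5517


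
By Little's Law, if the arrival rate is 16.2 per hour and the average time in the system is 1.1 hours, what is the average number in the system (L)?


L = lambda * W = 16.2 * 1.1 = 17.82

17.82


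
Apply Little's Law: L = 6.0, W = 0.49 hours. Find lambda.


lambda = L / W = 6.0 / 0.49 = 12.24 per hour

12.24 per hour


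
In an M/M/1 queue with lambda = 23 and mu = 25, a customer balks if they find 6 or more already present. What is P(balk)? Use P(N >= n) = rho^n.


P(N >= 6) = rho^6 = (23/25)^6 = 0.6064

0.6064


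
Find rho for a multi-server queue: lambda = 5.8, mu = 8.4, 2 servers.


rho = lambda / (c * mu) = 5.8 / (2 * 8.4) = 0.3452

0.3452


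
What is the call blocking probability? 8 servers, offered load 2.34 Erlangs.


B(N,A) = (A^N/N!) / sum(A^k/k!, k=0..N) with N=8, A=2.34 = 0.0021

0.0021


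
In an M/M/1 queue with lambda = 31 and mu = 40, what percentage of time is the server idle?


Idle fraction = (1 - rho) * 100 = (1 - 31/40) * 100 = 22.5%

22.5%


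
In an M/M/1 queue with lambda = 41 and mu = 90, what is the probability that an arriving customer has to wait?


P(wait) = rho = lambda/mu = 41/90 = 0.4556

0.4556


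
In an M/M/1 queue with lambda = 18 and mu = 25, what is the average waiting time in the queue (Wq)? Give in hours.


rho = 18/25; Wq = rho/(mu - lambda) = 0.1029 hours

0.1029 hours


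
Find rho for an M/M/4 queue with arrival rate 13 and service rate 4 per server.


rho = lambda/(c*mu) = 13/(4*4) = 0.8125

0.8125


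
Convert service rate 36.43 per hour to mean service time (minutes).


Mean service time = 60/mu = 60/36.43 = 1.65 minutes

1.65 minutes


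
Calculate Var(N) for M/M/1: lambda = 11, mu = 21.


rho = 11/21; Var(N) = rho/(1-rho)^2 = 2.31

2.31


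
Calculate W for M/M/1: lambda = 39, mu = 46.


W = 1/(mu - lambda) = 1/(46 - 39) = 0.1429 hours

0.1429 hours


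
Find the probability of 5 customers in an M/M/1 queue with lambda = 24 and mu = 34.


rho = 24/34; P(n) = (1-rho)*rho^n = (1-24/34)*(24/34)^5 = 0.0515

0.0515
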